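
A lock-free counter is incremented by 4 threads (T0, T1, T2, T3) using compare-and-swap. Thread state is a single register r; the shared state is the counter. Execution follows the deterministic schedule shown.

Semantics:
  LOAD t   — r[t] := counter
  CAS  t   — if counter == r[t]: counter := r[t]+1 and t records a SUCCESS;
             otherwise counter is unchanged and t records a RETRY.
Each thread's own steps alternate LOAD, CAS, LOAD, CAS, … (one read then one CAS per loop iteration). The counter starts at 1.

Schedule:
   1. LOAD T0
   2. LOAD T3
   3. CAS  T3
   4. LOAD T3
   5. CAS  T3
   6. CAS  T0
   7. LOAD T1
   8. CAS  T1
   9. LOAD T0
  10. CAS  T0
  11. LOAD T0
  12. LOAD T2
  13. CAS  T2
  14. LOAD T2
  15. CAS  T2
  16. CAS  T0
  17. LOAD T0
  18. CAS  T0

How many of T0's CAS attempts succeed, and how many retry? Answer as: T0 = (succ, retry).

T0 = (2, 2)

T0 LOAD — after: cnt=1, r=1 — load
T3 LOAD — after: cnt=1, r=1 — load
T3 CAS — after: cnt=2, r=1 — ok
T3 LOAD — after: cnt=2, r=2 — load
T3 CAS — after: cnt=3, r=2 — ok
T0 CAS — after: cnt=3, r=1 — retry
T1 LOAD — after: cnt=3, r=3 — load
T1 CAS — after: cnt=4, r=3 — ok
T0 LOAD — after: cnt=4, r=4 — load
T0 CAS — after: cnt=5, r=4 — ok
T0 LOAD — after: cnt=5, r=5 — load
T2 LOAD — after: cnt=5, r=5 — load
T2 CAS — after: cnt=6, r=5 — ok
T2 LOAD — after: cnt=6, r=6 — load
T2 CAS — after: cnt=7, r=6 — ok
T0 CAS — after: cnt=7, r=5 — retry
T0 LOAD — after: cnt=7, r=7 — load
T0 CAS — after: cnt=8, r=7 — ok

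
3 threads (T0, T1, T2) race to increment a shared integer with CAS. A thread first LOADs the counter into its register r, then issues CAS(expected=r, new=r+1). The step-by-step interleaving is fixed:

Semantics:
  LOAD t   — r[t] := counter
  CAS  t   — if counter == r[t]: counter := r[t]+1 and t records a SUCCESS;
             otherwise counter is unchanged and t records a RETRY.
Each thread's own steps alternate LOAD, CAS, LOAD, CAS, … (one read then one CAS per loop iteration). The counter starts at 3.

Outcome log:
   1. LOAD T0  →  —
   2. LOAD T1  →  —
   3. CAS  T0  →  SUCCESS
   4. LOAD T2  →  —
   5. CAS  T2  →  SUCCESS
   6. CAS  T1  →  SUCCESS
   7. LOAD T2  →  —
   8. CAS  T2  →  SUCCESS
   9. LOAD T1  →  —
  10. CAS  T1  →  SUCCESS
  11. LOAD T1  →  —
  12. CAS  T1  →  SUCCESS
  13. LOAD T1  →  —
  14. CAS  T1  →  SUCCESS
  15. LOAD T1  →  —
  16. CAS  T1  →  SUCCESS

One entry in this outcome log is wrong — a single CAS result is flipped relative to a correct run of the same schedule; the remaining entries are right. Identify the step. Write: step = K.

Reference trace:
   1) LOAD T0:  M=3  r_T0=3
   2) LOAD T1:  M=3  r_T1=3
   3) CAS  T0:  M=4  r_T0=3 ✓
   4) LOAD T2:  M=4  r_T2=4
   5) CAS  T2:  M=5  r_T2=4 ✓
   6) CAS  T1:  M=5  r_T1=3 ✗
   7) LOAD T2:  M=5  r_T2=5
   8) CAS  T2:  M=6  r_T2=5 ✓
   9) LOAD T1:  M=6  r_T1=6
  10) CAS  T1:  M=7  r_T1=6 ✓
  11) LOAD T1:  M=7  r_T1=7
  12) CAS  T1:  M=8  r_T1=7 ✓
  13) LOAD T1:  M=8  r_T1=8
  14) CAS  T1:  M=9  r_T1=8 ✓
  15) LOAD T1:  M=9  r_T1=9
  16) CAS  T1:  M=10  r_T1=9 ✓
Log disagrees first at step 6.

step = 6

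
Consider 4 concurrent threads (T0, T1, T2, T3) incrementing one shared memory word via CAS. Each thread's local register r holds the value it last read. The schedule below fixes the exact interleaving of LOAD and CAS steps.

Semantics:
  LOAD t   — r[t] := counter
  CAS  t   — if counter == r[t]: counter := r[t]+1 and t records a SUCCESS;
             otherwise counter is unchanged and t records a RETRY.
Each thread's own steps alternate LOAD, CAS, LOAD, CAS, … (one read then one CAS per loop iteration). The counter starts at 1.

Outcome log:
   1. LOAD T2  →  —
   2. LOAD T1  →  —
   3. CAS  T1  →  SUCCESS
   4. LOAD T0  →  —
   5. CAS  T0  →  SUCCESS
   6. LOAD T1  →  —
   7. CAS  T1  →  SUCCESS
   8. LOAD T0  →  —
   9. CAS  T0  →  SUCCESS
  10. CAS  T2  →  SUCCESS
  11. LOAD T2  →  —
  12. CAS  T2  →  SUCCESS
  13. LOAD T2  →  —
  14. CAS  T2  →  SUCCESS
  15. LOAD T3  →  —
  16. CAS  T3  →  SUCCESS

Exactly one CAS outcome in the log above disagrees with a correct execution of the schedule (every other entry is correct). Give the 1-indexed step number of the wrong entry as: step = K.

step = 10

Reference trace:
[1] T2.load  rd  (counter 1, T2.r 1)
[2] T1.load  rd  (counter 1, T1.r 1)
[3] T1.cas  hit  (counter 2, T1.r 1)
[4] T0.load  rd  (counter 2, T0.r 2)
[5] T0.cas  hit  (counter 3, T0.r 2)
[6] T1.load  rd  (counter 3, T1.r 3)
[7] T1.cas  hit  (counter 4, T1.r 3)
[8] T0.load  rd  (counter 4, T0.r 4)
[9] T0.cas  hit  (counter 5, T0.r 4)
[10] T2.cas  miss  (counter 5, T2.r 1)
[11] T2.load  rd  (counter 5, T2.r 5)
[12] T2.cas  hit  (counter 6, T2.r 5)
[13] T2.load  rd  (counter 6, T2.r 6)
[14] T2.cas  hit  (counter 7, T2.r 6)
[15] T3.load  rd  (counter 7, T3.r 7)
[16] T3.cas  hit  (counter 8, T3.r 7)
Flip is step 10.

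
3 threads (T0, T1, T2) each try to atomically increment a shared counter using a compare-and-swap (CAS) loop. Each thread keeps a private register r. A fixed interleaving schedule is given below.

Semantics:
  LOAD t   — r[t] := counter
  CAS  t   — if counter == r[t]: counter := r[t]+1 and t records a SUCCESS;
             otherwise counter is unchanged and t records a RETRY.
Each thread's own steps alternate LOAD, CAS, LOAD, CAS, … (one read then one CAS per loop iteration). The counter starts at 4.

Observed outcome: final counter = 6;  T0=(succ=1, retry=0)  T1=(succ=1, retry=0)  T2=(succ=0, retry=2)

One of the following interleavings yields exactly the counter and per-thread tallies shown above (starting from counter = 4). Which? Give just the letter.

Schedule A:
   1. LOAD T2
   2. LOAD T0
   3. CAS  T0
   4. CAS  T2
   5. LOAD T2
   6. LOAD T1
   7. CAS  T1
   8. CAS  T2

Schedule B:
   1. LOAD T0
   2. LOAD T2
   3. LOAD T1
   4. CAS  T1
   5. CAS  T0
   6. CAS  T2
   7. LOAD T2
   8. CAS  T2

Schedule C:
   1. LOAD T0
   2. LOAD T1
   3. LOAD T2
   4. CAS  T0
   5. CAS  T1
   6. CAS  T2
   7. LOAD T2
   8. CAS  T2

Run A:
   1) LOAD T2:  M=4  r_T2=4
   2) LOAD T0:  M=4  r_T0=4
   3) CAS  T0:  M=5  r_T0=4 ✓
   4) CAS  T2:  M=5  r_T2=4 ✗
   5) LOAD T2:  M=5  r_T2=5
   6) LOAD T1:  M=5  r_T1=5
   7) CAS  T1:  M=6  r_T1=5 ✓
   8) CAS  T2:  M=6  r_T2=5 ✗

A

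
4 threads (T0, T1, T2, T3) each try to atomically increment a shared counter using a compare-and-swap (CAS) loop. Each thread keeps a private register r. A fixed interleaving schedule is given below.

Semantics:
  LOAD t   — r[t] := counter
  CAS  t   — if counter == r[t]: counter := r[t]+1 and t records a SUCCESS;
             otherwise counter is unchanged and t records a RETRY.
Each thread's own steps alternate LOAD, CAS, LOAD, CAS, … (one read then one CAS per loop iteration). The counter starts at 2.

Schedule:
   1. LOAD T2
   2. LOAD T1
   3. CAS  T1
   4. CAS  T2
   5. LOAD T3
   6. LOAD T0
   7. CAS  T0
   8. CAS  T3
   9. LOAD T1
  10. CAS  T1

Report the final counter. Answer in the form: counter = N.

T2 LOAD — after: cnt=2, r=2 — load
T1 LOAD — after: cnt=2, r=2 — load
T1 CAS — after: cnt=3, r=2 — ok
T2 CAS — after: cnt=3, r=2 — retry
T3 LOAD — after: cnt=3, r=3 — load
T0 LOAD — after: cnt=3, r=3 — load
T0 CAS — after: cnt=4, r=3 — ok
T3 CAS — after: cnt=4, r=3 — retry
T1 LOAD — after: cnt=4, r=4 — load
T1 CAS — after: cnt=5, r=4 — ok

counter = 5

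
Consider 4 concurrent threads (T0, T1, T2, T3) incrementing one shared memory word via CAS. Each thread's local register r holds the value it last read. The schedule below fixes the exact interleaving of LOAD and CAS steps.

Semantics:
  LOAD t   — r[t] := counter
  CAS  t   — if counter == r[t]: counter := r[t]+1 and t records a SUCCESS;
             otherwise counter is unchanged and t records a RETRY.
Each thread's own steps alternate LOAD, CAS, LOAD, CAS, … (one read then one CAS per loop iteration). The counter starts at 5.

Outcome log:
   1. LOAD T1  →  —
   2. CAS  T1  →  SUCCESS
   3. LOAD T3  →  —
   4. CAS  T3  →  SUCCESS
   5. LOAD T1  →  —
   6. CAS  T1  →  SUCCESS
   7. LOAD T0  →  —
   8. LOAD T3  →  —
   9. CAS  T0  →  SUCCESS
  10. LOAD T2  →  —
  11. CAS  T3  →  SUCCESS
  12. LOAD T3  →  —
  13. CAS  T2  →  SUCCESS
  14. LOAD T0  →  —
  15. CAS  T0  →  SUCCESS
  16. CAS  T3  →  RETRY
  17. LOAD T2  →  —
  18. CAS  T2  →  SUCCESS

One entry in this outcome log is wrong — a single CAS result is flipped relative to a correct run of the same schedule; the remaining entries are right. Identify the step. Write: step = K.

step = 11

Correct run:
1. LOAD T1 → mem=5 r[T1]=5 [LOAD]
2. CAS T1 → mem=6 r[T1]=5 [OK]
3. LOAD T3 → mem=6 r[T3]=6 [LOAD]
4. CAS T3 → mem=7 r[T3]=6 [OK]
5. LOAD T1 → mem=7 r[T1]=7 [LOAD]
6. CAS T1 → mem=8 r[T1]=7 [OK]
7. LOAD T0 → mem=8 r[T0]=8 [LOAD]
8. LOAD T3 → mem=8 r[T3]=8 [LOAD]
9. CAS T0 → mem=9 r[T0]=8 [OK]
10. LOAD T2 → mem=9 r[T2]=9 [LOAD]
11. CAS T3 → mem=9 r[T3]=8 [RETRY]
12. LOAD T3 → mem=9 r[T3]=9 [LOAD]
13. CAS T2 → mem=10 r[T2]=9 [OK]
14. LOAD T0 → mem=10 r[T0]=10 [LOAD]
15. CAS T0 → mem=11 r[T0]=10 [OK]
16. CAS T3 → mem=11 r[T3]=9 [RETRY]
17. LOAD T2 → mem=11 r[T2]=11 [LOAD]
18. CAS T2 → mem=12 r[T2]=11 [OK]
Mismatch at 11.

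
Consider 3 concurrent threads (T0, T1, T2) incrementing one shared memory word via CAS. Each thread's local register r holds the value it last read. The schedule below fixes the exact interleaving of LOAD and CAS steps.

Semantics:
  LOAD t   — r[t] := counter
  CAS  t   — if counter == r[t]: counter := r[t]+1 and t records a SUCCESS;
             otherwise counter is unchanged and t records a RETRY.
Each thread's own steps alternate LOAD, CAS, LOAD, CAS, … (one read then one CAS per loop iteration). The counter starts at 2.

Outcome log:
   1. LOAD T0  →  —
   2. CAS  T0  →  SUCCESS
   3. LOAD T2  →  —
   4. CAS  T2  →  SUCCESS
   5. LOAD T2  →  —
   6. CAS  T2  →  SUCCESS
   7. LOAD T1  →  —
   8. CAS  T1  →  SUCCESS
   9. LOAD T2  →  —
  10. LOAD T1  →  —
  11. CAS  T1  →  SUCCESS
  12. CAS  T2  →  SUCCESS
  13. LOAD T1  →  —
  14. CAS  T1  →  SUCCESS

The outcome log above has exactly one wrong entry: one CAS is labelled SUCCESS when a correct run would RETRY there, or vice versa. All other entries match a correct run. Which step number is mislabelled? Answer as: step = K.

step = 12

Reference trace:
T0 LOAD — after: cnt=2, r=2 — load
T0 CAS — after: cnt=3, r=2 — ok
T2 LOAD — after: cnt=3, r=3 — load
T2 CAS — after: cnt=4, r=3 — ok
T2 LOAD — after: cnt=4, r=4 — load
T2 CAS — after: cnt=5, r=4 — ok
T1 LOAD — after: cnt=5, r=5 — load
T1 CAS — after: cnt=6, r=5 — ok
T2 LOAD — after: cnt=6, r=6 — load
T1 LOAD — after: cnt=6, r=6 — load
T1 CAS — after: cnt=7, r=6 — ok
T2 CAS — after: cnt=7, r=6 — retry
T1 LOAD — after: cnt=7, r=7 — load
T1 CAS — after: cnt=8, r=7 — ok
Flip is step 12.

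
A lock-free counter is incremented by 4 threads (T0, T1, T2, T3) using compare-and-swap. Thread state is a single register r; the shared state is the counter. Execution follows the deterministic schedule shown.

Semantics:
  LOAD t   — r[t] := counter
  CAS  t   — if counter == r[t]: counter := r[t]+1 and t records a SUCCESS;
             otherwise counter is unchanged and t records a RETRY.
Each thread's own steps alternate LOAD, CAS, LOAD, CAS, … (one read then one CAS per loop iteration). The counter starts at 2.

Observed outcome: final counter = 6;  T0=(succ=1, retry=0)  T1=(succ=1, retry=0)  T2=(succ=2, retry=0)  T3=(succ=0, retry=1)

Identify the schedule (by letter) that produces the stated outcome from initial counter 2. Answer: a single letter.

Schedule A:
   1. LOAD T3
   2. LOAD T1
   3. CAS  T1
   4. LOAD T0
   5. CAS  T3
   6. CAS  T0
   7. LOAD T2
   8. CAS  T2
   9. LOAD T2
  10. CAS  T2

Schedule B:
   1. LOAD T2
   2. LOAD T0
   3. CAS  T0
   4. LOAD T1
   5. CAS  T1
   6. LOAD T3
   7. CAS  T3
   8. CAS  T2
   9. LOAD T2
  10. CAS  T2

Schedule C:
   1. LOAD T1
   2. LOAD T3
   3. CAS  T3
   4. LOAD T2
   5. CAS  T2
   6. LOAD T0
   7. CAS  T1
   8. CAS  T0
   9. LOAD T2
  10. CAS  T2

Tracing schedule A:
1. LOAD T3 → mem=2 r[T3]=2 [LOAD]
2. LOAD T1 → mem=2 r[T1]=2 [LOAD]
3. CAS T1 → mem=3 r[T1]=2 [OK]
4. LOAD T0 → mem=3 r[T0]=3 [LOAD]
5. CAS T3 → mem=3 r[T3]=2 [RETRY]
6. CAS T0 → mem=4 r[T0]=3 [OK]
7. LOAD T2 → mem=4 r[T2]=4 [LOAD]
8. CAS T2 → mem=5 r[T2]=4 [OK]
9. LOAD T2 → mem=5 r[T2]=5 [LOAD]
10. CAS T2 → mem=6 r[T2]=5 [OK]

A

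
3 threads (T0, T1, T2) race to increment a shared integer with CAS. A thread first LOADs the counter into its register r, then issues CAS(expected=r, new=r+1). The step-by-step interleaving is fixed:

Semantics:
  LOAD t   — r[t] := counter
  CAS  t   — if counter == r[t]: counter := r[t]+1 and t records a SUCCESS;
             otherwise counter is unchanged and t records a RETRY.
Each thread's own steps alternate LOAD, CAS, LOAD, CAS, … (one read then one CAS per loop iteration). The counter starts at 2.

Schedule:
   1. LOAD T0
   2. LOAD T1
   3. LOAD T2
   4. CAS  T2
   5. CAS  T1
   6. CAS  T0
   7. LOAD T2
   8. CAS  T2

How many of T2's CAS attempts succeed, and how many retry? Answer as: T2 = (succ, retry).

T2 = (2, 0)

step 1: T0 LOAD ⇒ load; ctr=2 reg=2
step 2: T1 LOAD ⇒ load; ctr=2 reg=2
step 3: T2 LOAD ⇒ load; ctr=2 reg=2
step 4: T2 CAS ⇒ ok; ctr=3 reg=2
step 5: T1 CAS ⇒ retry; ctr=3 reg=2
step 6: T0 CAS ⇒ retry; ctr=3 reg=2
step 7: T2 LOAD ⇒ load; ctr=3 reg=3
step 8: T2 CAS ⇒ ok; ctr=4 reg=3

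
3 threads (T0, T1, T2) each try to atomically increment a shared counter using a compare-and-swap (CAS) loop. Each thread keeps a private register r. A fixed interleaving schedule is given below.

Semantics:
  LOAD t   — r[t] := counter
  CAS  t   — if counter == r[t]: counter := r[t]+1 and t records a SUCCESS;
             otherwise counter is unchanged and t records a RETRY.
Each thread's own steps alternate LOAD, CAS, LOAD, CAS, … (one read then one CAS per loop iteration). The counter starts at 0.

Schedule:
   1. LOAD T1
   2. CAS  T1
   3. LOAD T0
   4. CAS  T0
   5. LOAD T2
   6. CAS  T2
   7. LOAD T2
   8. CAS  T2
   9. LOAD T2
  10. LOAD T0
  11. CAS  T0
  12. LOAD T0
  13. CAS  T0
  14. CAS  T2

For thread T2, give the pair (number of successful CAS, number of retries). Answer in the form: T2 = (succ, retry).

T2 = (2, 1)

1. LOAD T1 → mem=0 r[T1]=0 [LOAD]
2. CAS T1 → mem=1 r[T1]=0 [OK]
3. LOAD T0 → mem=1 r[T0]=1 [LOAD]
4. CAS T0 → mem=2 r[T0]=1 [OK]
5. LOAD T2 → mem=2 r[T2]=2 [LOAD]
6. CAS T2 → mem=3 r[T2]=2 [OK]
7. LOAD T2 → mem=3 r[T2]=3 [LOAD]
8. CAS T2 → mem=4 r[T2]=3 [OK]
9. LOAD T2 → mem=4 r[T2]=4 [LOAD]
10. LOAD T0 → mem=4 r[T0]=4 [LOAD]
11. CAS T0 → mem=5 r[T0]=4 [OK]
12. LOAD T0 → mem=5 r[T0]=5 [LOAD]
13. CAS T0 → mem=6 r[T0]=5 [OK]
14. CAS T2 → mem=6 r[T2]=4 [RETRY]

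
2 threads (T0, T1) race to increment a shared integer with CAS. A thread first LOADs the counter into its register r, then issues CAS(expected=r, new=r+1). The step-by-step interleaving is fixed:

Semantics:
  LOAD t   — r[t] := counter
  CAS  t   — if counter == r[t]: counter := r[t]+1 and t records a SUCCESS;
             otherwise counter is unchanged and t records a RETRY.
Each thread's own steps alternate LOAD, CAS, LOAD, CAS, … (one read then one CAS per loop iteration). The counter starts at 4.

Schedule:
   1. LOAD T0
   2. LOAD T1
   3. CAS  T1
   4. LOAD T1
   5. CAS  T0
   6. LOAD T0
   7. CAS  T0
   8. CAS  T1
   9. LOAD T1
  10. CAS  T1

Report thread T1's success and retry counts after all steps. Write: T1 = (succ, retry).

1. LOAD T0 → mem=4 r[T0]=4 [LOAD]
2. LOAD T1 → mem=4 r[T1]=4 [LOAD]
3. CAS T1 → mem=5 r[T1]=4 [OK]
4. LOAD T1 → mem=5 r[T1]=5 [LOAD]
5. CAS T0 → mem=5 r[T0]=4 [RETRY]
6. LOAD T0 → mem=5 r[T0]=5 [LOAD]
7. CAS T0 → mem=6 r[T0]=5 [OK]
8. CAS T1 → mem=6 r[T1]=5 [RETRY]
9. LOAD T1 → mem=6 r[T1]=6 [LOAD]
10. CAS T1 → mem=7 r[T1]=6 [OK]

T1 = (2, 1)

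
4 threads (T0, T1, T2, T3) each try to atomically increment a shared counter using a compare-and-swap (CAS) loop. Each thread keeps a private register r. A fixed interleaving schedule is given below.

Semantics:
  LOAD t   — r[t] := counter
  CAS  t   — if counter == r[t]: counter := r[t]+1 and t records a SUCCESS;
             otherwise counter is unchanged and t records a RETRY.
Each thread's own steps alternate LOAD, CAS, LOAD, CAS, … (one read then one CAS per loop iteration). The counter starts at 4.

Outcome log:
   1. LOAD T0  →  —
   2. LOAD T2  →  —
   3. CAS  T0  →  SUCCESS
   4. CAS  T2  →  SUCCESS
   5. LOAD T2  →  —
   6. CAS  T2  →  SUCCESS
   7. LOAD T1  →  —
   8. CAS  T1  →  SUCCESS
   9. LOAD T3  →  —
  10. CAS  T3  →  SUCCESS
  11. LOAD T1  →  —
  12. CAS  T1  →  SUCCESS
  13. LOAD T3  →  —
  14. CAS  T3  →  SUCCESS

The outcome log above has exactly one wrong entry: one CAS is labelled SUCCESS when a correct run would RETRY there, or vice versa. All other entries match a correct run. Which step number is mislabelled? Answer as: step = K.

Reference trace:
   1) LOAD T0:  M=4  r_T0=4
   2) LOAD T2:  M=4  r_T2=4
   3) CAS  T0:  M=5  r_T0=4 ✓
   4) CAS  T2:  M=5  r_T2=4 ✗
   5) LOAD T2:  M=5  r_T2=5
   6) CAS  T2:  M=6  r_T2=5 ✓
   7) LOAD T1:  M=6  r_T1=6
   8) CAS  T1:  M=7  r_T1=6 ✓
   9) LOAD T3:  M=7  r_T3=7
  10) CAS  T3:  M=8  r_T3=7 ✓
  11) LOAD T1:  M=8  r_T1=8
  12) CAS  T1:  M=9  r_T1=8 ✓
  13) LOAD T3:  M=9  r_T3=9
  14) CAS  T3:  M=10  r_T3=9 ✓
Mismatch at 4.

step = 4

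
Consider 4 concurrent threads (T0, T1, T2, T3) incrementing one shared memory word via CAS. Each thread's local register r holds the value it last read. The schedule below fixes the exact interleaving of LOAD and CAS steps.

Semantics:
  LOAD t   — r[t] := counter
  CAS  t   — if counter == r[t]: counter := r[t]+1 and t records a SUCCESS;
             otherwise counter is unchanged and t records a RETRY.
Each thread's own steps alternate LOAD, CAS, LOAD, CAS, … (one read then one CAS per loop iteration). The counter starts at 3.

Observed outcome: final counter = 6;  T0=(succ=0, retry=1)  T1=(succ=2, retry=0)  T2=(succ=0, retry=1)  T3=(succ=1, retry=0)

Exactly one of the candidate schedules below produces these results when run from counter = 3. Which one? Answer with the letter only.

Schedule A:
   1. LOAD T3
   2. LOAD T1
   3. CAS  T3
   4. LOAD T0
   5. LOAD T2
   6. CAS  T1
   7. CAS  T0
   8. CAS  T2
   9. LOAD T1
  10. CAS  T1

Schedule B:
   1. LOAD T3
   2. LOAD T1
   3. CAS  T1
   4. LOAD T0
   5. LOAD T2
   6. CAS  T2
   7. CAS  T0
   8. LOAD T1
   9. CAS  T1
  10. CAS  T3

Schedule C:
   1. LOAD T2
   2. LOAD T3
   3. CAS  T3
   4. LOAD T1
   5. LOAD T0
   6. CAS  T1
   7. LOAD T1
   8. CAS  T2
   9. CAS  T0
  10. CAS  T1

Run C:
[1] T2.load  rd  (counter 3, T2.r 3)
[2] T3.load  rd  (counter 3, T3.r 3)
[3] T3.cas  hit  (counter 4, T3.r 3)
[4] T1.load  rd  (counter 4, T1.r 4)
[5] T0.load  rd  (counter 4, T0.r 4)
[6] T1.cas  hit  (counter 5, T1.r 4)
[7] T1.load  rd  (counter 5, T1.r 5)
[8] T2.cas  miss  (counter 5, T2.r 3)
[9] T0.cas  miss  (counter 5, T0.r 4)
[10] T1.cas  hit  (counter 6, T1.r 5)

C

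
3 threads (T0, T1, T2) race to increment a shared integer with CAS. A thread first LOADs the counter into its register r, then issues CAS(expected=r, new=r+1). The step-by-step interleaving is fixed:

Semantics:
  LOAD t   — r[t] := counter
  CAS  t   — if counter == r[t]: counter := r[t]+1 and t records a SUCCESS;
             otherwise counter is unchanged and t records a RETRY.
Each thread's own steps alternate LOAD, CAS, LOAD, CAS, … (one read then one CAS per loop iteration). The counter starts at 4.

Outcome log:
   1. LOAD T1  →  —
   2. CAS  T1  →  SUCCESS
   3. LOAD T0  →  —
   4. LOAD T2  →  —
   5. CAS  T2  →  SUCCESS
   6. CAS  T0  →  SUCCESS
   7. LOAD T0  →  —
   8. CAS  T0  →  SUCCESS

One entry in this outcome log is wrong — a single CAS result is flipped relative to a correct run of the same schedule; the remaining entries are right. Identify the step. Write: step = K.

Correct run:
#1 T1 reads 4
#2 T1 CAS(4→5) writes; counter now 5
#3 T0 reads 5
#4 T2 reads 5
#5 T2 CAS(5→6) writes; counter now 6
#6 T0 CAS(5→6) fails; counter now 6
#7 T0 reads 6
#8 T0 CAS(6→7) writes; counter now 7
Mismatch at 6.

step = 6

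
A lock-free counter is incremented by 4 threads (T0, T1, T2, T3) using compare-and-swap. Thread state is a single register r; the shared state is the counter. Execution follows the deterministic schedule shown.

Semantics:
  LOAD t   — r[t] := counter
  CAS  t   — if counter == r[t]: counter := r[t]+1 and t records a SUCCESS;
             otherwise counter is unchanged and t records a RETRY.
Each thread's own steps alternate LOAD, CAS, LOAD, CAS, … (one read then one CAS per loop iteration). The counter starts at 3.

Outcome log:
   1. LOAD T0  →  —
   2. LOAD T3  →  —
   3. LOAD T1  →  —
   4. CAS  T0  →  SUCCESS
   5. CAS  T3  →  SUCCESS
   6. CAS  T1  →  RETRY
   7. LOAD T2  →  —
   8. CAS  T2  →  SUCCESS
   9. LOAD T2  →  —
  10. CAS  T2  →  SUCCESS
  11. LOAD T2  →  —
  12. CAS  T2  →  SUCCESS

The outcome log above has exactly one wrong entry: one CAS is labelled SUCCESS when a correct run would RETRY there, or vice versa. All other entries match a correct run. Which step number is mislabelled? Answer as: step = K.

step = 5

Correct run:
1. LOAD T0 → mem=3 r[T0]=3 [LOAD]
2. LOAD T3 → mem=3 r[T3]=3 [LOAD]
3. LOAD T1 → mem=3 r[T1]=3 [LOAD]
4. CAS T0 → mem=4 r[T0]=3 [OK]
5. CAS T3 → mem=4 r[T3]=3 [RETRY]
6. CAS T1 → mem=4 r[T1]=3 [RETRY]
7. LOAD T2 → mem=4 r[T2]=4 [LOAD]
8. CAS T2 → mem=5 r[T2]=4 [OK]
9. LOAD T2 → mem=5 r[T2]=5 [LOAD]
10. CAS T2 → mem=6 r[T2]=5 [OK]
11. LOAD T2 → mem=6 r[T2]=6 [LOAD]
12. CAS T2 → mem=7 r[T2]=6 [OK]
Mismatch at 5.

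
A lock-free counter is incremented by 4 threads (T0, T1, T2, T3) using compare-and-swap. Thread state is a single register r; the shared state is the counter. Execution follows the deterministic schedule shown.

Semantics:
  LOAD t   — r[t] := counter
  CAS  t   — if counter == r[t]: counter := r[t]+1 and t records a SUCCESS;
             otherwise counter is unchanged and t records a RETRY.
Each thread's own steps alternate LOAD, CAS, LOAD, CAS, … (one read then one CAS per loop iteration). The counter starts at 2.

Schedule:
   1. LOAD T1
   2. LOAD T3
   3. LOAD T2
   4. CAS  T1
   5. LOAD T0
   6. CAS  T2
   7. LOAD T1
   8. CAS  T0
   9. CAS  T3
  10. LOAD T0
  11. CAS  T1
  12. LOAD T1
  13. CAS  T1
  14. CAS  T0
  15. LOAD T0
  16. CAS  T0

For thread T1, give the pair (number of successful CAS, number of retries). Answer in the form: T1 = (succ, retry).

step 1: T1 LOAD ⇒ load; ctr=2 reg=2
step 2: T3 LOAD ⇒ load; ctr=2 reg=2
step 3: T2 LOAD ⇒ load; ctr=2 reg=2
step 4: T1 CAS ⇒ ok; ctr=3 reg=2
step 5: T0 LOAD ⇒ load; ctr=3 reg=3
step 6: T2 CAS ⇒ retry; ctr=3 reg=2
step 7: T1 LOAD ⇒ load; ctr=3 reg=3
step 8: T0 CAS ⇒ ok; ctr=4 reg=3
step 9: T3 CAS ⇒ retry; ctr=4 reg=2
step 10: T0 LOAD ⇒ load; ctr=4 reg=4
step 11: T1 CAS ⇒ retry; ctr=4 reg=3
step 12: T1 LOAD ⇒ load; ctr=4 reg=4
step 13: T1 CAS ⇒ ok; ctr=5 reg=4
step 14: T0 CAS ⇒ retry; ctr=5 reg=4
step 15: T0 LOAD ⇒ load; ctr=5 reg=5
step 16: T0 CAS ⇒ ok; ctr=6 reg=5

T1 = (2, 1)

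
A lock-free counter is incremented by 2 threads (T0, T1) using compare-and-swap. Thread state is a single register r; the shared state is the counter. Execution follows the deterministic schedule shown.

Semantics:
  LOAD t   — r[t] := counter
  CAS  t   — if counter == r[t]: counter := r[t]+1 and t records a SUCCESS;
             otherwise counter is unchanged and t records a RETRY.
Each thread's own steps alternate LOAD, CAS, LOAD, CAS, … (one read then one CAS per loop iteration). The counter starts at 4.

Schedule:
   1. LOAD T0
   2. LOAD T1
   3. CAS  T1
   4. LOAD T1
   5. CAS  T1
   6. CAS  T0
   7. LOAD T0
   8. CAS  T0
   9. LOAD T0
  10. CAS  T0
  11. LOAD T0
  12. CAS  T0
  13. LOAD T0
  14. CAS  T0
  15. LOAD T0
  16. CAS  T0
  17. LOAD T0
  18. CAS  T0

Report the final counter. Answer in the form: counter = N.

counter = 12

T0 LOAD — after: cnt=4, r=4 — load
T1 LOAD — after: cnt=4, r=4 — load
T1 CAS — after: cnt=5, r=4 — ok
T1 LOAD — after: cnt=5, r=5 — load
T1 CAS — after: cnt=6, r=5 — ok
T0 CAS — after: cnt=6, r=4 — retry
T0 LOAD — after: cnt=6, r=6 — load
T0 CAS — after: cnt=7, r=6 — ok
T0 LOAD — after: cnt=7, r=7 — load
T0 CAS — after: cnt=8, r=7 — ok
T0 LOAD — after: cnt=8, r=8 — load
T0 CAS — after: cnt=9, r=8 — ok
T0 LOAD — after: cnt=9, r=9 — load
T0 CAS — after: cnt=10, r=9 — ok
T0 LOAD — after: cnt=10, r=10 — load
T0 CAS — after: cnt=11, r=10 — ok
T0 LOAD — after: cnt=11, r=11 — load
T0 CAS — after: cnt=12, r=11 — ok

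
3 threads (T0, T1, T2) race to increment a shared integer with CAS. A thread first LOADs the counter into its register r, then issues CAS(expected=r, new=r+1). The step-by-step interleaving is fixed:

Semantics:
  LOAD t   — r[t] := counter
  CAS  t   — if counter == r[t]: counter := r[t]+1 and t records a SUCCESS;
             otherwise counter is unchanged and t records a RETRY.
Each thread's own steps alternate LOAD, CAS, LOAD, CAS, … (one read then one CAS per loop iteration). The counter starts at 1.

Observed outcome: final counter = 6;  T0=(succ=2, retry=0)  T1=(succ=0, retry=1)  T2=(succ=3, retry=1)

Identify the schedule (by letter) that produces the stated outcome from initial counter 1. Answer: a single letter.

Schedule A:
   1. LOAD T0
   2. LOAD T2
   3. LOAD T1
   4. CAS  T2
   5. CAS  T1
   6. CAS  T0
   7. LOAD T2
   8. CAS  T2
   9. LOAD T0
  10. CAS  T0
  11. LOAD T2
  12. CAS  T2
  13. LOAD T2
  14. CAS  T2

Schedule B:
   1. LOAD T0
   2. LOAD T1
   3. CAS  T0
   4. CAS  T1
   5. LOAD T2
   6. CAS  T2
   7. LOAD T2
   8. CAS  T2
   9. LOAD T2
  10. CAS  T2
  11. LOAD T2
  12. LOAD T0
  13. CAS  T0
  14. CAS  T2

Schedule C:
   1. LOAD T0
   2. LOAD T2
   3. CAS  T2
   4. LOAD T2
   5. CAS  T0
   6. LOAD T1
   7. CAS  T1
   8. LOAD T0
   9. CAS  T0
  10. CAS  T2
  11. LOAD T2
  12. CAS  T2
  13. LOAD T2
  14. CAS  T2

B

Run B:
#1 T0 reads 1
#2 T1 reads 1
#3 T0 CAS(1→2) writes; counter now 2
#4 T1 CAS(1→2) fails; counter now 2
#5 T2 reads 2
#6 T2 CAS(2→3) writes; counter now 3
#7 T2 reads 3
#8 T2 CAS(3→4) writes; counter now 4
#9 T2 reads 4
#10 T2 CAS(4→5) writes; counter now 5
#11 T2 reads 5
#12 T0 reads 5
#13 T0 CAS(5→6) writes; counter now 6
#14 T2 CAS(5→6) fails; counter now 6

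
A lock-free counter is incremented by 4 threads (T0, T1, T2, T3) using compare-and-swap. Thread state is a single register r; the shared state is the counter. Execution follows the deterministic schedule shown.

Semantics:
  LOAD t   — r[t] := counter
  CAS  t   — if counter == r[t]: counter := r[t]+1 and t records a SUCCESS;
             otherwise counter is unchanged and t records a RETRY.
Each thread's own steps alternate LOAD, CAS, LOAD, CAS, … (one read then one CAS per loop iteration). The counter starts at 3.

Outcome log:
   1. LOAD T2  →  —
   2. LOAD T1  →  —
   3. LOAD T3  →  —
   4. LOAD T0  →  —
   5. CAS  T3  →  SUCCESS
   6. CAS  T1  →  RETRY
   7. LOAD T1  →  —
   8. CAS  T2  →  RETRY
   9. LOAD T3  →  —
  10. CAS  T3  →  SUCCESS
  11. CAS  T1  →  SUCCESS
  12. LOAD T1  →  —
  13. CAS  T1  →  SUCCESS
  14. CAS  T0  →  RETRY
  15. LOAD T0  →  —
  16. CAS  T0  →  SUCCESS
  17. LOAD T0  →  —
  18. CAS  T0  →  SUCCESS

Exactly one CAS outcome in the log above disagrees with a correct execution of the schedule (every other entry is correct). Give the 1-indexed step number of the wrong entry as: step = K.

step = 11

Reference trace:
T2 LOAD — after: cnt=3, r=3 — load
T1 LOAD — after: cnt=3, r=3 — load
T3 LOAD — after: cnt=3, r=3 — load
T0 LOAD — after: cnt=3, r=3 — load
T3 CAS — after: cnt=4, r=3 — ok
T1 CAS — after: cnt=4, r=3 — retry
T1 LOAD — after: cnt=4, r=4 — load
T2 CAS — after: cnt=4, r=3 — retry
T3 LOAD — after: cnt=4, r=4 — load
T3 CAS — after: cnt=5, r=4 — ok
T1 CAS — after: cnt=5, r=4 — retry
T1 LOAD — after: cnt=5, r=5 — load
T1 CAS — after: cnt=6, r=5 — ok
T0 CAS — after: cnt=6, r=3 — retry
T0 LOAD — after: cnt=6, r=6 — load
T0 CAS — after: cnt=7, r=6 — ok
T0 LOAD — after: cnt=7, r=7 — load
T0 CAS — after: cnt=8, r=7 — ok
Flip is step 11.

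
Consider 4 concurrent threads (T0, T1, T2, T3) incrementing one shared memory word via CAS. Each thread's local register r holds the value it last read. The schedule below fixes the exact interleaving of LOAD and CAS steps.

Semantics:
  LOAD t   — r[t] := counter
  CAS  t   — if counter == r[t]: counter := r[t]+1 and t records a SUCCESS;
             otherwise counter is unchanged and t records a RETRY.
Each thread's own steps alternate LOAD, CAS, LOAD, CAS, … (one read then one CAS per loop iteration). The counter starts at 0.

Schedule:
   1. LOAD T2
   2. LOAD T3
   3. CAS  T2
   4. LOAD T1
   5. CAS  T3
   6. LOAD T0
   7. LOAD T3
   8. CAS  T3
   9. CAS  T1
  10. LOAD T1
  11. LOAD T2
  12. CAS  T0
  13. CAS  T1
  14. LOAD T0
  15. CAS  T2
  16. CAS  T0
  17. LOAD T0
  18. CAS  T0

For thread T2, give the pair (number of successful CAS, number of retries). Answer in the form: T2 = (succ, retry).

T2 = (1, 1)

step 1: T2 LOAD ⇒ load; ctr=0 reg=0
step 2: T3 LOAD ⇒ load; ctr=0 reg=0
step 3: T2 CAS ⇒ ok; ctr=1 reg=0
step 4: T1 LOAD ⇒ load; ctr=1 reg=1
step 5: T3 CAS ⇒ retry; ctr=1 reg=0
step 6: T0 LOAD ⇒ load; ctr=1 reg=1
step 7: T3 LOAD ⇒ load; ctr=1 reg=1
step 8: T3 CAS ⇒ ok; ctr=2 reg=1
step 9: T1 CAS ⇒ retry; ctr=2 reg=1
step 10: T1 LOAD ⇒ load; ctr=2 reg=2
step 11: T2 LOAD ⇒ load; ctr=2 reg=2
step 12: T0 CAS ⇒ retry; ctr=2 reg=1
step 13: T1 CAS ⇒ ok; ctr=3 reg=2
step 14: T0 LOAD ⇒ load; ctr=3 reg=3
step 15: T2 CAS ⇒ retry; ctr=3 reg=2
step 16: T0 CAS ⇒ ok; ctr=4 reg=3
step 17: T0 LOAD ⇒ load; ctr=4 reg=4
step 18: T0 CAS ⇒ ok; ctr=5 reg=4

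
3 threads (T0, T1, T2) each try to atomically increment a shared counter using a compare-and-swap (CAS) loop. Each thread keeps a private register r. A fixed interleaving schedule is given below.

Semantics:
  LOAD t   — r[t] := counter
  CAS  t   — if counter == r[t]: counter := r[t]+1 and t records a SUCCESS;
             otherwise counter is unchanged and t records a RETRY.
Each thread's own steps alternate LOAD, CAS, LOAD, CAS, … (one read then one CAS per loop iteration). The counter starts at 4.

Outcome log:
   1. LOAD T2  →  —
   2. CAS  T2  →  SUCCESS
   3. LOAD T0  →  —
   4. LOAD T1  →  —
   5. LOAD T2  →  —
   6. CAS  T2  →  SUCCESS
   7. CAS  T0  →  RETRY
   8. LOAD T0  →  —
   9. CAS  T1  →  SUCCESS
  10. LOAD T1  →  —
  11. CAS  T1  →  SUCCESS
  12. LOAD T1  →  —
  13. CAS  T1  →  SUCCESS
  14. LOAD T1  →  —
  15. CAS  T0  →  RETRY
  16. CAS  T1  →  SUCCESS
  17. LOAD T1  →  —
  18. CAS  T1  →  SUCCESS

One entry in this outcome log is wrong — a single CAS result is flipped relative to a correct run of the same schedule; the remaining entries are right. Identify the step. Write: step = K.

step = 9

Correct run:
1. LOAD T2 → mem=4 r[T2]=4 [LOAD]
2. CAS T2 → mem=5 r[T2]=4 [OK]
3. LOAD T0 → mem=5 r[T0]=5 [LOAD]
4. LOAD T1 → mem=5 r[T1]=5 [LOAD]
5. LOAD T2 → mem=5 r[T2]=5 [LOAD]
6. CAS T2 → mem=6 r[T2]=5 [OK]
7. CAS T0 → mem=6 r[T0]=5 [RETRY]
8. LOAD T0 → mem=6 r[T0]=6 [LOAD]
9. CAS T1 → mem=6 r[T1]=5 [RETRY]
10. LOAD T1 → mem=6 r[T1]=6 [LOAD]
11. CAS T1 → mem=7 r[T1]=6 [OK]
12. LOAD T1 → mem=7 r[T1]=7 [LOAD]
13. CAS T1 → mem=8 r[T1]=7 [OK]
14. LOAD T1 → mem=8 r[T1]=8 [LOAD]
15. CAS T0 → mem=8 r[T0]=6 [RETRY]
16. CAS T1 → mem=9 r[T1]=8 [OK]
17. LOAD T1 → mem=9 r[T1]=9 [LOAD]
18. CAS T1 → mem=10 r[T1]=9 [OK]
Flip is step 9.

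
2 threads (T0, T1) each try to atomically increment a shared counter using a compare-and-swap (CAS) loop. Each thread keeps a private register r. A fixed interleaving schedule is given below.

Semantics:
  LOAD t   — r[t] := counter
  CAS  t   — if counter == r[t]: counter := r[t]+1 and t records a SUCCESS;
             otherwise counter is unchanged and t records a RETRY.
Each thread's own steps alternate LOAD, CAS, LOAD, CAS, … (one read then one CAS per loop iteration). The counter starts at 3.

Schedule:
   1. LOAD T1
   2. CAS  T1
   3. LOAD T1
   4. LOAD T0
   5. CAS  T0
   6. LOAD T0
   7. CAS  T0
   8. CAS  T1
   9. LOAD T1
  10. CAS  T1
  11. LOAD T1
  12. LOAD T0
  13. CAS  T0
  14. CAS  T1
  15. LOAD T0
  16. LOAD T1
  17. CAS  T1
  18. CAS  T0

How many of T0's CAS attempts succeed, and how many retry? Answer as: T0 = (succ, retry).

T0 = (3, 1)

step 1: T1 LOAD ⇒ load; ctr=3 reg=3
step 2: T1 CAS ⇒ ok; ctr=4 reg=3
step 3: T1 LOAD ⇒ load; ctr=4 reg=4
step 4: T0 LOAD ⇒ load; ctr=4 reg=4
step 5: T0 CAS ⇒ ok; ctr=5 reg=4
step 6: T0 LOAD ⇒ load; ctr=5 reg=5
step 7: T0 CAS ⇒ ok; ctr=6 reg=5
step 8: T1 CAS ⇒ retry; ctr=6 reg=4
step 9: T1 LOAD ⇒ load; ctr=6 reg=6
step 10: T1 CAS ⇒ ok; ctr=7 reg=6
step 11: T1 LOAD ⇒ load; ctr=7 reg=7
step 12: T0 LOAD ⇒ load; ctr=7 reg=7
step 13: T0 CAS ⇒ ok; ctr=8 reg=7
step 14: T1 CAS ⇒ retry; ctr=8 reg=7
step 15: T0 LOAD ⇒ load; ctr=8 reg=8
step 16: T1 LOAD ⇒ load; ctr=8 reg=8
step 17: T1 CAS ⇒ ok; ctr=9 reg=8
step 18: T0 CAS ⇒ retry; ctr=9 reg=8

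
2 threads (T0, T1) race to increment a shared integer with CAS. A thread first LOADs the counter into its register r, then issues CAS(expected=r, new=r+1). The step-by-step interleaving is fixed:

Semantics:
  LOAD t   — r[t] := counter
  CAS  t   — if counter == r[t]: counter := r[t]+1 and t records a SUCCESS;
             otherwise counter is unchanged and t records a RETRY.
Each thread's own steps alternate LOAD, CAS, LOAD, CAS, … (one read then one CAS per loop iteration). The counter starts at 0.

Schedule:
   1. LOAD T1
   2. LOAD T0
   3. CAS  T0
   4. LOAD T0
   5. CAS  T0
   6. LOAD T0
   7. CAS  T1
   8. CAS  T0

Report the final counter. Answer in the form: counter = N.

counter = 3

#1 T1 reads 0
#2 T0 reads 0
#3 T0 CAS(0→1) writes; counter now 1
#4 T0 reads 1
#5 T0 CAS(1→2) writes; counter now 2
#6 T0 reads 2
#7 T1 CAS(0→1) fails; counter now 2
#8 T0 CAS(2→3) writes; counter now 3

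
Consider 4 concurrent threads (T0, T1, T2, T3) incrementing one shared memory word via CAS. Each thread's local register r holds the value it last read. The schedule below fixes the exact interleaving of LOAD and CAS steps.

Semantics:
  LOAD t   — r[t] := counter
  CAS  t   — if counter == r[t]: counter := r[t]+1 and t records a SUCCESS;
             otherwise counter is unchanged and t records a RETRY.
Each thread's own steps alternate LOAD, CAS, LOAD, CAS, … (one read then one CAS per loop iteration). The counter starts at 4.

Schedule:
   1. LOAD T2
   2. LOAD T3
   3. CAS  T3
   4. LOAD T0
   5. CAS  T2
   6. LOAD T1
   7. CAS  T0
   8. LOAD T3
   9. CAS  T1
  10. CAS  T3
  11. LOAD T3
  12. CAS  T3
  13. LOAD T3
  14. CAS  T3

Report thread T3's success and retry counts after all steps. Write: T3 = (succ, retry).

[1] T2.load  rd  (counter 4, T2.r 4)
[2] T3.load  rd  (counter 4, T3.r 4)
[3] T3.cas  hit  (counter 5, T3.r 4)
[4] T0.load  rd  (counter 5, T0.r 5)
[5] T2.cas  miss  (counter 5, T2.r 4)
[6] T1.load  rd  (counter 5, T1.r 5)
[7] T0.cas  hit  (counter 6, T0.r 5)
[8] T3.load  rd  (counter 6, T3.r 6)
[9] T1.cas  miss  (counter 6, T1.r 5)
[10] T3.cas  hit  (counter 7, T3.r 6)
[11] T3.load  rd  (counter 7, T3.r 7)
[12] T3.cas  hit  (counter 8, T3.r 7)
[13] T3.load  rd  (counter 8, T3.r 8)
[14] T3.cas  hit  (counter 9, T3.r 8)

T3 = (4, 0)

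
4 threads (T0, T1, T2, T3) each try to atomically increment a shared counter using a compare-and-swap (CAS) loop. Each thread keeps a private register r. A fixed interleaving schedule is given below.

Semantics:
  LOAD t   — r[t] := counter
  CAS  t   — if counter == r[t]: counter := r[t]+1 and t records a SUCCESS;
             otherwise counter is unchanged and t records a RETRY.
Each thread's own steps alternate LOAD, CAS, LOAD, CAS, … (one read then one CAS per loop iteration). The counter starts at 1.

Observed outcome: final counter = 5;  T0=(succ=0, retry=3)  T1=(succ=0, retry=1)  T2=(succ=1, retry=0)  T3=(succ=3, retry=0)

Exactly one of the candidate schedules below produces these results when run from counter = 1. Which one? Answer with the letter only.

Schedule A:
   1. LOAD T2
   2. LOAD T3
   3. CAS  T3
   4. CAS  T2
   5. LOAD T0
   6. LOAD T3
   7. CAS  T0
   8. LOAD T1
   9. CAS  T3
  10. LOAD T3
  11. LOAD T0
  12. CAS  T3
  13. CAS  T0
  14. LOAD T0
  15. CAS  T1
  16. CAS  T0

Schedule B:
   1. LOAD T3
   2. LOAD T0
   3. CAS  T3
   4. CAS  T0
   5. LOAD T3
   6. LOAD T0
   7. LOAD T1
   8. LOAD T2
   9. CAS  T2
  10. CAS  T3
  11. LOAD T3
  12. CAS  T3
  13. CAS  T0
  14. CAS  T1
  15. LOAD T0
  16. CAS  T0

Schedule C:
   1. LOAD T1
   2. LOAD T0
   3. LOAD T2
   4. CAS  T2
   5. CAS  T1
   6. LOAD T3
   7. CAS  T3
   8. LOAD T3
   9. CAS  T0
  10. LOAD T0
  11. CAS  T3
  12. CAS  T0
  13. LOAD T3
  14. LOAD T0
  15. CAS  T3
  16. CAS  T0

Tracing schedule C:
1. LOAD T1 → mem=1 r[T1]=1 [LOAD]
2. LOAD T0 → mem=1 r[T0]=1 [LOAD]
3. LOAD T2 → mem=1 r[T2]=1 [LOAD]
4. CAS T2 → mem=2 r[T2]=1 [OK]
5. CAS T1 → mem=2 r[T1]=1 [RETRY]
6. LOAD T3 → mem=2 r[T3]=2 [LOAD]
7. CAS T3 → mem=3 r[T3]=2 [OK]
8. LOAD T3 → mem=3 r[T3]=3 [LOAD]
9. CAS T0 → mem=3 r[T0]=1 [RETRY]
10. LOAD T0 → mem=3 r[T0]=3 [LOAD]
11. CAS T3 → mem=4 r[T3]=3 [OK]
12. CAS T0 → mem=4 r[T0]=3 [RETRY]
13. LOAD T3 → mem=4 r[T3]=4 [LOAD]
14. LOAD T0 → mem=4 r[T0]=4 [LOAD]
15. CAS T3 → mem=5 r[T3]=4 [OK]
16. CAS T0 → mem=5 r[T0]=4 [RETRY]

C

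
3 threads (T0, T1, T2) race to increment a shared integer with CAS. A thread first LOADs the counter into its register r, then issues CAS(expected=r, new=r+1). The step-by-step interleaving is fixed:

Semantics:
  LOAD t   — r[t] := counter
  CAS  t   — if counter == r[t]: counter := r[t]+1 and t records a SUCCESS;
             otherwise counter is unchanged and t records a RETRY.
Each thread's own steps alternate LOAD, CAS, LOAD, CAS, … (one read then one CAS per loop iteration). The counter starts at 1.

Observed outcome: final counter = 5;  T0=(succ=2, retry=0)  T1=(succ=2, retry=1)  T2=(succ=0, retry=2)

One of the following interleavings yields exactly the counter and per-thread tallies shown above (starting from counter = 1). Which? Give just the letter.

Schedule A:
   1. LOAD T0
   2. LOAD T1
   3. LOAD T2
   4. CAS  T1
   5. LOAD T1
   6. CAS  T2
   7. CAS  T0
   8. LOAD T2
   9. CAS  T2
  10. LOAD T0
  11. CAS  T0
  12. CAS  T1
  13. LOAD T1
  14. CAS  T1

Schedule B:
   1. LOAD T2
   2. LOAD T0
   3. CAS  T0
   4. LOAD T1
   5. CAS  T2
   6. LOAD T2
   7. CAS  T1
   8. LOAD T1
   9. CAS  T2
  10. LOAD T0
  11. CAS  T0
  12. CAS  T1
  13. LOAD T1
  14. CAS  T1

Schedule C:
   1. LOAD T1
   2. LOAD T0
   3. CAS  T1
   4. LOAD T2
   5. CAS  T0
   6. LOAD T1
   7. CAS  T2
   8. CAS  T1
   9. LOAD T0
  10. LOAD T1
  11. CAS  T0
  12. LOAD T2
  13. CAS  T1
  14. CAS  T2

Simulating candidate B:
T2 LOAD — after: cnt=1, r=1 — load
T0 LOAD — after: cnt=1, r=1 — load
T0 CAS — after: cnt=2, r=1 — ok
T1 LOAD — after: cnt=2, r=2 — load
T2 CAS — after: cnt=2, r=1 — retry
T2 LOAD — after: cnt=2, r=2 — load
T1 CAS — after: cnt=3, r=2 — ok
T1 LOAD — after: cnt=3, r=3 — load
T2 CAS — after: cnt=3, r=2 — retry
T0 LOAD — after: cnt=3, r=3 — load
T0 CAS — after: cnt=4, r=3 — ok
T1 CAS — after: cnt=4, r=3 — retry
T1 LOAD — after: cnt=4, r=4 — load
T1 CAS — after: cnt=5, r=4 — ok

B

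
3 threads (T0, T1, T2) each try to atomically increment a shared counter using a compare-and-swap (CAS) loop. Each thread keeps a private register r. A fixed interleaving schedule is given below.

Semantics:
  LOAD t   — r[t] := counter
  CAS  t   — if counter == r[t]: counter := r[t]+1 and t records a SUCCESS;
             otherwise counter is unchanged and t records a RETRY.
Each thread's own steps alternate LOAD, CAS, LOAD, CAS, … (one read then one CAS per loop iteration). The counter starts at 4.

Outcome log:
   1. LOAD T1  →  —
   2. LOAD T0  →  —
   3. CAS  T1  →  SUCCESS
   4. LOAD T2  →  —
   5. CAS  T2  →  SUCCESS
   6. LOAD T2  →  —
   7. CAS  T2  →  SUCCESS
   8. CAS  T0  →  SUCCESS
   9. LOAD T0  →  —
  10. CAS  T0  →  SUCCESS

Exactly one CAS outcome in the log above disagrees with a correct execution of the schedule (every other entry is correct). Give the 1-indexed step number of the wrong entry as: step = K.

Correct run:
   1) LOAD T1:  M=4  r_T1=4
   2) LOAD T0:  M=4  r_T0=4
   3) CAS  T1:  M=5  r_T1=4 ✓
   4) LOAD T2:  M=5  r_T2=5
   5) CAS  T2:  M=6  r_T2=5 ✓
   6) LOAD T2:  M=6  r_T2=6
   7) CAS  T2:  M=7  r_T2=6 ✓
   8) CAS  T0:  M=7  r_T0=4 ✗
   9) LOAD T0:  M=7  r_T0=7
  10) CAS  T0:  M=8  r_T0=7 ✓
Mismatch at 8.

step = 8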